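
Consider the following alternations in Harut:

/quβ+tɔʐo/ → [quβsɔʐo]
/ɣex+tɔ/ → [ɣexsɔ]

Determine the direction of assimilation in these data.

progressive

Comparing underlying and surface forms, /t/ → [s] is the alternation; the neighbouring /β/ is constant.
The change stop → fricative matches the manner of the preceding /β/, identifying this as manner assimilation.
The other alternating form patterns the same way: /t/ → [s] after /x/ (stop → fricative, matching a fricative) — only manner changes, and always toward the preceding segment.
The trigger is the preceding segment, so the direction is progressive (perseverative).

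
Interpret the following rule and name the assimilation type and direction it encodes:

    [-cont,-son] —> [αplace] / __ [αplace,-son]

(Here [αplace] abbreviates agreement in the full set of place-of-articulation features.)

regressive place assimilation

The shared variable α links the value of the place features (abbreviated [place]) on the target to the same value on the neighbouring segment, so place is the feature that assimilates.
Since the environment is written after the underscore, the trigger follows the target; the direction is regressive.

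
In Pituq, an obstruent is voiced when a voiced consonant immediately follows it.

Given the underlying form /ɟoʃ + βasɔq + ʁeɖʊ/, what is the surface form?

The rule targets /ʃ/ (voiceless postalveolar fricative), which sits before the trigger /β/ (voiced).
Changing only its voicing to voiced gives [ʒ] — the voiced postalveolar fricative.
At the second juncture, /q/ likewise becomes [ɢ] adjacent to /ʁ/.

[ɟoʒβasɔɢʁeɖʊ]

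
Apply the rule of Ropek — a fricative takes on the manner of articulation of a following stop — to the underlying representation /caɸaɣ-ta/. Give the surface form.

/ɣ/ is a voiced velar fricative. The following trigger /t/ is a stop, so /ɣ/ must become a stop as well.
Changing only its manner to stop gives [g] — the voiced velar stop.

[caɸagta]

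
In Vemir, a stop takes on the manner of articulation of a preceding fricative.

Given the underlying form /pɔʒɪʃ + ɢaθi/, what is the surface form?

[pɔʒɪʃʁaθi]

The rule targets /ɢ/ (voiced uvular stop), which sits after the trigger /ʃ/ (fricative).
The voiced uvular fricative is [ʁ], so /ɢ/ → [ʁ].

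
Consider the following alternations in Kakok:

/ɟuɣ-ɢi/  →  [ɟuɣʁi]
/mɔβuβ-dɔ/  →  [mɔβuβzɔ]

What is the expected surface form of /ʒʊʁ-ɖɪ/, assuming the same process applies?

The data show progressive manner assimilation: /ɢ/ → [ʁ] after /ɣ/; /d/ → [z] after /β/. In each pair only manner changes, matching the preceding consonant, while place and voice stay constant.
/ɖ/ is a voiced retroflex stop. The preceding trigger /ʁ/ is a fricative, so /ɖ/ must become a fricative as well.
The voiced retroflex fricative is [ʐ], so /ɖ/ → [ʐ].

[ʒʊʁʐɪ]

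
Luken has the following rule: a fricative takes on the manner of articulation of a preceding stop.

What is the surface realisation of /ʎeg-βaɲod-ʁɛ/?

[ʎegbaɲodɢɛ]

/β/ is a voiced bilabial fricative. The preceding trigger /g/ is a stop, so /β/ must become a stop as well.
The voiced bilabial stop is [b], so /β/ → [b].
The same rule applies at the second boundary: /ʁ/ → [ɢ] next to /d/.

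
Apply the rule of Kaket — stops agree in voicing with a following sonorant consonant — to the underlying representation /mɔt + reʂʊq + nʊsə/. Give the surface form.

[mɔdreʂʊɢnʊsə]

/t/ is a voiceless alveolar stop. The following trigger /r/ is voiced, so /t/ must become voiced as well.
Changing only its voicing to voiced gives [d] — the voiced alveolar stop.
The same rule applies at the second boundary: /q/ → [ɢ] next to /n/.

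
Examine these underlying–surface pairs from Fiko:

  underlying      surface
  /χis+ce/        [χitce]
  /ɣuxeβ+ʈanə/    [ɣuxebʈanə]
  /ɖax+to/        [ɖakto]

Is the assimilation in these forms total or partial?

Comparing underlying and surface forms, /s/ → [t] is the alternation; the neighbouring /c/ is constant.
The change fricative → stop matches the manner of the following /c/, identifying this as manner assimilation.
Place and voice are unchanged, so the assimilation is partial, not total.
Checking the remaining alternations: /β/ → [b] before /ʈ/ (fricative → stop, matching a stop); /x/ → [k] before /t/ (fricative → stop, matching a stop) — only manner changes, and always toward the following segment.

partial assimilation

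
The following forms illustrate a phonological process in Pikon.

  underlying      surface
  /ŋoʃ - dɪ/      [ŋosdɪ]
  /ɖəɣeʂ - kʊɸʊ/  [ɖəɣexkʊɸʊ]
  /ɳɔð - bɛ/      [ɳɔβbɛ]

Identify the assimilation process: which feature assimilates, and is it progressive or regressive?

Underlying /ʃ/ is realised as [s] next to /d/; /d/ itself does not change.
/ʃ/ is postalveolar while /d/ is alveolar; the output [s] is alveolar, matching the trigger — so the feature that spreads is place.
Manner and voice are unchanged, so the assimilation is partial, not total.
The same holds elsewhere in the data: /ʂ/ → [x] before /k/ (retroflex → velar, matching velar); /ð/ → [β] before /b/ (dental → bilabial, matching bilabial) — only place changes, and always toward the following segment.
Since the segment that changes precedes the conditioning segment, the assimilation is regressive.

regressive place assimilation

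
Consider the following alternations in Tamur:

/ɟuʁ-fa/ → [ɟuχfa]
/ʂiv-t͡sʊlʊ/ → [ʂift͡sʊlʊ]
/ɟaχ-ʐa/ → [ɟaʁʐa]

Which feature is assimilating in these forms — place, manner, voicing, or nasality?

The segment that alternates is /ʁ/, which surfaces as [χ] when adjacent to /f/.
/ʁ/ is voiced while /f/ is voiceless; the output [χ] is voiceless, matching the trigger — so the feature that spreads is voicing.
The other alternating forms pattern the same way: /v/ → [f] before /t͡s/ (voiced → voiceless, matching voiceless); /χ/ → [ʁ] before /ʐ/ (voiceless → voiced, matching voiced) — only voicing changes, and always toward the following segment.

voicing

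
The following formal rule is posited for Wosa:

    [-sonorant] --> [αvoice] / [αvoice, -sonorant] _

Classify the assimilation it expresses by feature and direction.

progressive voicing assimilation

The shared variable α links the value of [voice] on the target to the same value on the neighbouring segment, so voicing is the feature that assimilates.
Since the environment is written before the underscore, the trigger precedes the target; the direction is progressive.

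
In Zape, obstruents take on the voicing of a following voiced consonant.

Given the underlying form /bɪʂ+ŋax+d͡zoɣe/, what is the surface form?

[bɪʐŋaɣd͡zoɣe]

/ʂ/ is a voiceless retroflex fricative. The following trigger /ŋ/ is voiced, so /ʂ/ must become voiced as well.
A voiced retroflex fricative is [ʐ], so the surface segment is [ʐ].
The same rule applies at the second boundary: /x/ → [ɣ] next to /d͡z/.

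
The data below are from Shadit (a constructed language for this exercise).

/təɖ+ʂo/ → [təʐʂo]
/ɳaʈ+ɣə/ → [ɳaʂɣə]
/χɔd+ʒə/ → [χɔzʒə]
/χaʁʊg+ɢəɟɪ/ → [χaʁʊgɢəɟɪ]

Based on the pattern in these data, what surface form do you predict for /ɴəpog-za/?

The data show regressive manner assimilation: /ɖ/ → [ʐ] before /ʂ/; /ʈ/ → [ʂ] before /ɣ/; /d/ → [z] before /ʒ/. In each pair only manner changes, matching the following consonant, while place and voice stay constant.
Nothing changes in [χaʁʊgɢəɟɪ]: there the adjacent consonants already agree in manner (/g/ and /ɢ/ are both stops), so this form is consistent with the same rule.
The rule targets /g/ (voiced velar stop), which sits before the trigger /z/ (fricative).
A voiced velar fricative is [ɣ], so the surface segment is [ɣ].

[ɴəpoɣza]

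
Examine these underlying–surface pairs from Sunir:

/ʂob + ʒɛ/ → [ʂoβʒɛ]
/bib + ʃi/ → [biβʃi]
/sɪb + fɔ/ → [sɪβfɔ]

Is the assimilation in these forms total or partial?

Comparing underlying and surface forms, /b/ → [β] is the alternation; the neighbouring /ʒ/ is constant.
/b/ is a stop while /ʒ/ is a fricative; the output [β] is a fricative, matching the trigger — so the feature that spreads is manner.
Place and voice are unchanged, so the assimilation is partial, not total.
The same holds elsewhere in the data: /b/ → [β] before /ʃ/ (stop → fricative, matching a fricative); /b/ → [β] before /f/ (stop → fricative, matching a fricative) — only manner changes, and always toward the following segment.

partial assimilation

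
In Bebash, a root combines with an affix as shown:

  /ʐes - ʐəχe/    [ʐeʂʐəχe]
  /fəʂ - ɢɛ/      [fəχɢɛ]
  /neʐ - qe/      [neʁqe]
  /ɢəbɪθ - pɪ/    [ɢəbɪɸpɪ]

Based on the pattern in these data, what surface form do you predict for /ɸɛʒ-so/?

[ɸɛzso]

The data show regressive place assimilation: /s/ → [ʂ] before /ʐ/; /ʂ/ → [χ] before /ɢ/; /ʐ/ → [ʁ] before /q/; /θ/ → [ɸ] before /p/. In each pair only place changes, matching the following consonant, while manner and voice stay constant.
/ʒ/ is a voiced postalveolar fricative. The following trigger /s/ is alveolar, so /ʒ/ must become alveolar as well.
The voiced alveolar fricative is [z], so /ʒ/ → [z].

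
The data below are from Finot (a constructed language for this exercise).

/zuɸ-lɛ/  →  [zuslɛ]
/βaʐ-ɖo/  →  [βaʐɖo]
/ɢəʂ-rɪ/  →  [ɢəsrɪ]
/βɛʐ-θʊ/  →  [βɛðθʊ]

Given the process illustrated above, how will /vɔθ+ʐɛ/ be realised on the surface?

[vɔʂʐɛ]

The data show regressive place assimilation: /ɸ/ → [s] before /l/; /ʂ/ → [s] before /r/; /ʐ/ → [ð] before /θ/. In each pair only place changes, matching the following consonant, while manner and voice stay constant.
Nothing changes in [βaʐɖo]: there the adjacent consonants already agree in place (/ʐ/ and /ɖ/ are both retroflex), so this form is consistent with the same rule.
The rule targets /θ/ (voiceless dental fricative), which sits before the trigger /ʐ/ (retroflex).
The voiceless retroflex fricative is [ʂ], so /θ/ → [ʂ].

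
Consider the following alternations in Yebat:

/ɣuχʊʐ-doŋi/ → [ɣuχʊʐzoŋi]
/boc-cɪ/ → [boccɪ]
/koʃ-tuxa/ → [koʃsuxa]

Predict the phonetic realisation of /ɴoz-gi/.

The data show progressive manner assimilation: /d/ → [z] after /ʐ/; /t/ → [s] after /ʃ/. In each pair only manner changes, matching the preceding consonant, while place and voice stay constant.
No alternation appears in [boccɪ]: there the adjacent consonants already agree in manner (/c/ and /c/ are both stops), so this form is consistent with the same rule.
/g/ is a voiced velar stop. The preceding trigger /z/ is a fricative, so /g/ must become a fricative as well.
Changing only its manner to fricative gives [ɣ] — the voiced velar fricative.

[ɴozɣi]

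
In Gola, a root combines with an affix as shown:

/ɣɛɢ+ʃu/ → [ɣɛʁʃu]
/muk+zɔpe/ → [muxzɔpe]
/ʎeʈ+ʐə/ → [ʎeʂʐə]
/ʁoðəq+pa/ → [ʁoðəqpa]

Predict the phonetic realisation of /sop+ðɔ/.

[soɸðɔ]

The data show regressive manner assimilation: /ɢ/ → [ʁ] before /ʃ/; /k/ → [x] before /z/; /ʈ/ → [ʂ] before /ʐ/. In each pair only manner changes, matching the following consonant, while place and voice stay constant.
Nothing changes in [ʁoðəqpa]: there the adjacent consonants already agree in manner (/q/ and /p/ are both stops), so this form is consistent with the same rule.
/p/ is a voiceless bilabial stop. The following trigger /ð/ is a fricative, so /p/ must become a fricative as well.
Changing only its manner to fricative gives [ɸ] — the voiceless bilabial fricative.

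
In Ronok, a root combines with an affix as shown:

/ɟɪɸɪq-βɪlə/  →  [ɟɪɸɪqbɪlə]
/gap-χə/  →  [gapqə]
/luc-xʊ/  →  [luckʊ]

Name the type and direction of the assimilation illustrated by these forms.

Comparing underlying and surface forms, /β/ → [b] is the alternation; the neighbouring /q/ is constant.
The change fricative → stop matches the manner of the preceding /q/, identifying this as manner assimilation.
Place and voice are unchanged, so the assimilation is partial, not total.
Checking the remaining alternations: /χ/ → [q] after /p/ (fricative → stop, matching a stop); /x/ → [k] after /c/ (fricative → stop, matching a stop) — only manner changes, and always toward the preceding segment.
Since the segment that changes follows the conditioning segment, the assimilation is progressive.

progressive manner assimilation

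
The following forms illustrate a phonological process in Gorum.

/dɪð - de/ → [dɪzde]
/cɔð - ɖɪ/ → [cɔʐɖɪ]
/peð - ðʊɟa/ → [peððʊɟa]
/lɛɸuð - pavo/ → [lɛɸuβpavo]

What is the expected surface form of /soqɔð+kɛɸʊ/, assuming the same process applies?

The data show regressive place assimilation: /ð/ → [z] before /d/; /ð/ → [ʐ] before /ɖ/; /ð/ → [β] before /p/. In each pair only place changes, matching the following consonant, while manner and voice stay constant.
No alternation appears in [peððʊɟa]: there the adjacent consonants already agree in place (/ð/ and /ð/ are both dental), so this form is consistent with the same rule.
/ð/ is a voiced dental fricative. The following trigger /k/ is velar, so /ð/ must become velar as well.
The voiced velar fricative is [ɣ], so /ð/ → [ɣ].

[soqɔɣkɛɸʊ]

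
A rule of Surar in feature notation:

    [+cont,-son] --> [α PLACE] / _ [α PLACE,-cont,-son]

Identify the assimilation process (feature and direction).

regressive place assimilation

The rule copies the place features (abbreviated [PLACE]) from the environment onto the target, so the assimilating feature is place.
The conditioning segment sits to the right of the focus bar, meaning the trigger follows the segment that changes — regressive assimilation.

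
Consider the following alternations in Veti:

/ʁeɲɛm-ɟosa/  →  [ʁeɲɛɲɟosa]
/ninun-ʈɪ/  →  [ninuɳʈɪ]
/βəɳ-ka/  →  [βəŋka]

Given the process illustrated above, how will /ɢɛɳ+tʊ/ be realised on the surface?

The data show regressive place assimilation: /m/ → [ɲ] before /ɟ/; /n/ → [ɳ] before /ʈ/; /ɳ/ → [ŋ] before /k/. In each pair only place changes, matching the following consonant, while manner and voice stay constant.
/ɳ/ is a voiced retroflex nasal. The following trigger /t/ is alveolar, so /ɳ/ must become alveolar as well.
The voiced alveolar nasal is [n], so /ɳ/ → [n].

[ɢɛntʊ]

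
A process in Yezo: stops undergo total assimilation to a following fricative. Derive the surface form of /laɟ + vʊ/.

/ɟ/ is the segment targeted by the rule; it sits immediately before /v/, so it assimilates completely and surfaces as [v].

[lavvʊ]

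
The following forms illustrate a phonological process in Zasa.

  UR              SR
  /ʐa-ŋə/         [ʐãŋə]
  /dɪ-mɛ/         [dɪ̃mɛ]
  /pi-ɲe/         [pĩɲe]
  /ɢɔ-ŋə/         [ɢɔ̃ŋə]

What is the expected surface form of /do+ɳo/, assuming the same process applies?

The data show regressive nasality assimilation (vowel nasalisation): /a/ → [ã] before /ŋ/; /ɪ/ → [ɪ̃] before /m/; /i/ → [ĩ] before /ɲ/; /ɔ/ → [ɔ̃] before /ŋ/ — a vowel is nasalised by an immediately following nasal consonant.
/o/ sits next to the nasal /ɳ/ and is therefore nasalised to [õ].

[dõɳo]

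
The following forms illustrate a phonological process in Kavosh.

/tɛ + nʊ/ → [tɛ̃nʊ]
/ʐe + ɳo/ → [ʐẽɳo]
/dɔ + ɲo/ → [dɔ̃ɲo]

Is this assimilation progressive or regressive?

regressive

The vowel /ɛ/ surfaces as nasalised [ɛ̃] next to the following nasal /n/ — it has acquired the [+nasal] feature of its neighbour.
Likewise in the remaining data: /e/ → [ẽ] before /ɳ/; /ɔ/ → [ɔ̃] before /ɲ/ — each time a vowel is nasalised next to a following nasal.
Because the conditioning nasal is to the right of the vowel that changes, the process is regressive (anticipatory).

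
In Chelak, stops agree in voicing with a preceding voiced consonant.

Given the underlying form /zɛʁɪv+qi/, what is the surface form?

[zɛʁɪvɢi]

/q/ is a voiceless uvular stop. The preceding trigger /v/ is voiced, so /q/ must become voiced as well.
A voiced uvular stop is [ɢ], so the surface segment is [ɢ].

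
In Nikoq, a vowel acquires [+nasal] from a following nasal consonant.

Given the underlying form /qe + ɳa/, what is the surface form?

The vowel /e/ is adjacent to the following nasal /ɳ/, so it acquires [+nasal] and surfaces as [ẽ].

[qẽɳa]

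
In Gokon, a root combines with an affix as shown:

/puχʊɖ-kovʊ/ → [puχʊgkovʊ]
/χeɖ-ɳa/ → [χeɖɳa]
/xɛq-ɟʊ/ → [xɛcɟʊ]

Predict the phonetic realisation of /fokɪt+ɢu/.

The data show regressive place assimilation: /ɖ/ → [g] before /k/; /q/ → [c] before /ɟ/. In each pair only place changes, matching the following consonant, while manner and voice stay constant.
Nothing changes in [χeɖɳa]: there the adjacent consonants already agree in place (/ɖ/ and /ɳ/ are both retroflex), so this form is consistent with the same rule.
The rule targets /t/ (voiceless alveolar stop), which sits before the trigger /ɢ/ (uvular).
Changing only its place to uvular gives [q] — the voiceless uvular stop.

[fokɪqɢu]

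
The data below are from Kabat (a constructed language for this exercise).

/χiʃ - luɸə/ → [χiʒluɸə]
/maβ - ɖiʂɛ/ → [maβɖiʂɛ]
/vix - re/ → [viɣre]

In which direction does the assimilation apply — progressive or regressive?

regressive

Underlying /ʃ/ is realised as [ʒ] next to /l/; /l/ itself does not change.
/ʃ/ is voiceless while /l/ is voiced; the output [ʒ] is voiced, matching the trigger — so the feature that spreads is voicing.
The same holds elsewhere in the data: /x/ → [ɣ] before /r/ (voiceless → voiced, matching voiced) — only voicing changes, and always toward the following segment.
No alternation appears in [maβɖiʂɛ]: there the adjacent consonants already agree in voicing (/β/ and /ɖ/ are both voiced), so this form is consistent with the same rule.
Since the segment that changes precedes the conditioning segment, the assimilation is regressive.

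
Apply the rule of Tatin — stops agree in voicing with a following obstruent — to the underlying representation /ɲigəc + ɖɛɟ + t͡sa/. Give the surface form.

[ɲigəɟɖɛct͡sa]

The rule targets /c/ (voiceless palatal stop), which sits before the trigger /ɖ/ (voiced).
The voiced palatal stop is [ɟ], so /c/ → [ɟ].
At the second juncture, /ɟ/ likewise becomes [c] adjacent to /t͡s/.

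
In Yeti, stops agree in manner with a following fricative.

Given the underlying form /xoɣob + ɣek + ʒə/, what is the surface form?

/b/ is a voiced bilabial stop. The following trigger /ɣ/ is a fricative, so /b/ must become a fricative as well.
Changing only its manner to fricative gives [β] — the voiced bilabial fricative.
The same rule applies at the second boundary: /k/ → [x] next to /ʒ/.

[xoɣoβɣexʒə]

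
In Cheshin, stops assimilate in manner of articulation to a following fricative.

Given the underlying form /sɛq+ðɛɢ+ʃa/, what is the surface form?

/q/ is a voiceless uvular stop. The following trigger /ð/ is a fricative, so /q/ must become a fricative as well.
The voiceless uvular fricative is [χ], so /q/ → [χ].
The same rule applies at the second boundary: /ɢ/ → [ʁ] next to /ʃ/.

[sɛχðɛʁʃa]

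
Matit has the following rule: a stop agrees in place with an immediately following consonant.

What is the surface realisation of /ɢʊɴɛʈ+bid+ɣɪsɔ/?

/ʈ/ is a voiceless retroflex stop. The following trigger /b/ is bilabial, so /ʈ/ must become bilabial as well.
A voiceless bilabial stop is [p], so the surface segment is [p].
The same rule applies at the second boundary: /d/ → [g] next to /ɣ/.

[ɢʊɴɛpbigɣɪsɔ]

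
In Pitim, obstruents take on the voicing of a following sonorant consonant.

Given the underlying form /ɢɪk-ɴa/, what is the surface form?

[ɢɪgɴa]

/k/ is a voiceless velar stop. The following trigger /ɴ/ is voiced, so /k/ must become voiced as well.
A voiced velar stop is [g], so the surface segment is [g].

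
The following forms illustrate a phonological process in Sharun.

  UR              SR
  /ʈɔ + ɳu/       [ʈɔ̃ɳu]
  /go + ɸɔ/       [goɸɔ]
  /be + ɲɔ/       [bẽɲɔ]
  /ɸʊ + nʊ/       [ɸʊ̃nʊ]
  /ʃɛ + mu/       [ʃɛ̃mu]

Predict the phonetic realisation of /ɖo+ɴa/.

[ɖõɴa]

The data show regressive nasality assimilation (vowel nasalisation): /ɔ/ → [ɔ̃] before /ɳ/; /e/ → [ẽ] before /ɲ/; /ʊ/ → [ʊ̃] before /n/; /ɛ/ → [ɛ̃] before /m/ — a vowel is nasalised by an immediately following nasal consonant.
No change occurs in [goɸɔ] because the vowel at the boundary is adjacent to an oral consonant, not a nasal (/o/ next to /ɸ/).
/o/ sits next to the nasal /ɴ/ and is therefore nasalised to [õ].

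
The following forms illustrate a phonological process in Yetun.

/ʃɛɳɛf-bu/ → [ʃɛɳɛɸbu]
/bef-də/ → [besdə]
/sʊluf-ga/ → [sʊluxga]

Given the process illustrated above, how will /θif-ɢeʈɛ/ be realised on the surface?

[θiχɢeʈɛ]

The data show regressive place assimilation: /f/ → [ɸ] before /b/; /f/ → [s] before /d/; /f/ → [x] before /g/. In each pair only place changes, matching the following consonant, while manner and voice stay constant.
The rule targets /f/ (voiceless labiodental fricative), which sits before the trigger /ɢ/ (uvular).
Changing only its place to uvular gives [χ] — the voiceless uvular fricative.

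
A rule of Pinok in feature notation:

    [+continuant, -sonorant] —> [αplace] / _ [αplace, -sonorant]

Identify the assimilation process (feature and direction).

regressive place assimilation

The shared variable α links the value of the place features (abbreviated [place]) on the target to the same value on the neighbouring segment, so place is the feature that assimilates.
Since the environment is written after the underscore, the trigger follows the target; the direction is regressive.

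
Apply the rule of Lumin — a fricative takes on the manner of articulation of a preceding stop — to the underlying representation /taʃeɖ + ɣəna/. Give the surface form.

/ɣ/ is a voiced velar fricative. The preceding trigger /ɖ/ is a stop, so /ɣ/ must become a stop as well.
A voiced velar stop is [g], so the surface segment is [g].

[taʃeɖgəna]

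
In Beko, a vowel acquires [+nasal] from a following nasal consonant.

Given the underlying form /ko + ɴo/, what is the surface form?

[kõɴo]

The vowel /o/ is adjacent to the following nasal /ɴ/, so it acquires [+nasal] and surfaces as [õ].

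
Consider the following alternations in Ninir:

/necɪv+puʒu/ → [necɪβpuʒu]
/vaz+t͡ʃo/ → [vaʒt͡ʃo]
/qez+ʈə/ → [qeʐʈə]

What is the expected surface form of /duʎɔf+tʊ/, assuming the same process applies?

The data show regressive place assimilation: /v/ → [β] before /p/; /z/ → [ʒ] before /t͡ʃ/; /z/ → [ʐ] before /ʈ/. In each pair only place changes, matching the following consonant, while manner and voice stay constant.
/f/ is a voiceless labiodental fricative. The following trigger /t/ is alveolar, so /f/ must become alveolar as well.
The voiceless alveolar fricative is [s], so /f/ → [s].

[duʎɔstʊ]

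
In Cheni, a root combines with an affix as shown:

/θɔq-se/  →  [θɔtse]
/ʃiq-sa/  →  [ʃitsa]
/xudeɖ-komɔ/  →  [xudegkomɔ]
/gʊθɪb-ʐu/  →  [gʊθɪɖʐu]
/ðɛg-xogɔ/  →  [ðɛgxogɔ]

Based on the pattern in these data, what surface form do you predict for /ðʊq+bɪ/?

[ðʊpbɪ]

The data show regressive place assimilation: /q/ → [t] before /s/; /ɖ/ → [g] before /k/; /b/ → [ɖ] before /ʐ/. In each pair only place changes, matching the following consonant, while manner and voice stay constant.
No alternation appears in [ðɛgxogɔ]: there the adjacent consonants already agree in place (/g/ and /x/ are both velar), so this form is consistent with the same rule.
The rule targets /q/ (voiceless uvular stop), which sits before the trigger /b/ (bilabial).
A voiceless bilabial stop is [p], so the surface segment is [p].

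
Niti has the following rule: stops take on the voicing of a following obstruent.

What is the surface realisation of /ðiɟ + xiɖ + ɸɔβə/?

[ðicxiʈɸɔβə]

/ɟ/ is a voiced palatal stop. The following trigger /x/ is voiceless, so /ɟ/ must become voiceless as well.
Changing only its voicing to voiceless gives [c] — the voiceless palatal stop.
The same rule applies at the second boundary: /ɖ/ → [ʈ] next to /ɸ/.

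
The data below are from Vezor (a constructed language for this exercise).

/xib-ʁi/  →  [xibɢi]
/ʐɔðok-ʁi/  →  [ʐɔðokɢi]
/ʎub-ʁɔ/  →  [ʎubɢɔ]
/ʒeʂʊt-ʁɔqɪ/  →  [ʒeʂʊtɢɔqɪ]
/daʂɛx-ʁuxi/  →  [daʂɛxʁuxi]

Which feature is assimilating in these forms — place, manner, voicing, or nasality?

Comparing underlying and surface forms, /ʁ/ → [ɢ] is the alternation; the neighbouring /b/ is constant.
The change fricative → stop matches the manner of the preceding /b/, identifying this as manner assimilation.
Checking the remaining alternations: /ʁ/ → [ɢ] after /k/ (fricative → stop, matching a stop); /ʁ/ → [ɢ] after /t/ (fricative → stop, matching a stop) — only manner changes, and always toward the preceding segment.
Nothing changes in [daʂɛxʁuxi]: there the adjacent consonants already agree in manner (/ʁ/ and /x/ are both fricatives), so this form is consistent with the same rule.

manner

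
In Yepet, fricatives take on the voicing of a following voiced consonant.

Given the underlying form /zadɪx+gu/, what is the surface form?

/x/ is a voiceless velar fricative. The following trigger /g/ is voiced, so /x/ must become voiced as well.
Changing only its voicing to voiced gives [ɣ] — the voiced velar fricative.

[zadɪɣgu]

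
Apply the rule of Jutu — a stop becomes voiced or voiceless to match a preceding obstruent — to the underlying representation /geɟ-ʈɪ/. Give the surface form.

[geɟɖɪ]

/ʈ/ is a voiceless retroflex stop. The preceding trigger /ɟ/ is voiced, so /ʈ/ must become voiced as well.
Changing only its voicing to voiced gives [ɖ] — the voiced retroflex stop.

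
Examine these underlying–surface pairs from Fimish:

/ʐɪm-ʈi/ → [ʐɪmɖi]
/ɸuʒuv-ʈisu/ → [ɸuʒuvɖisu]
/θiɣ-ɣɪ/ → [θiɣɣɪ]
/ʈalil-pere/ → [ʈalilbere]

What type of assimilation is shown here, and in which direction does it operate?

The segment that alternates is /ʈ/, which surfaces as [ɖ] when adjacent to /m/.
/ʈ/ is voiceless while /m/ is voiced; the output [ɖ] is voiced, matching the trigger — so the feature that spreads is voicing.
Place and manner are unchanged, so the assimilation is partial, not total.
The same holds elsewhere in the data: /ʈ/ → [ɖ] after /v/ (voiceless → voiced, matching voiced); /p/ → [b] after /l/ (voiceless → voiced, matching voiced) — only voicing changes, and always toward the preceding segment.
Nothing changes in [θiɣɣɪ]: there the adjacent consonants already agree in voicing (/ɣ/ and /ɣ/ are both voiced), so this form is consistent with the same rule.
Since the segment that changes follows the conditioning segment, the assimilation is progressive.

progressive voicing assimilation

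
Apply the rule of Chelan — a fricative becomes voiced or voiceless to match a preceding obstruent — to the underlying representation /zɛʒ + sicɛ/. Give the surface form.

/s/ is a voiceless alveolar fricative. The preceding trigger /ʒ/ is voiced, so /s/ must become voiced as well.
Changing only its voicing to voiced gives [z] — the voiced alveolar fricative.

[zɛʒzicɛ]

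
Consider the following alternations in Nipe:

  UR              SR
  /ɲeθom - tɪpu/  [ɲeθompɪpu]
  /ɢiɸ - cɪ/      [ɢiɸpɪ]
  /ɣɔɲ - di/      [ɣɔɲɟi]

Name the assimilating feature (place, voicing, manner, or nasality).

The segment that alternates is /t/, which surfaces as [p] when adjacent to /m/.
/t/ is alveolar while /m/ is bilabial; the output [p] is bilabial, matching the trigger — so the feature that spreads is place.
The other alternating forms pattern the same way: /c/ → [p] after /ɸ/ (palatal → bilabial, matching bilabial); /d/ → [ɟ] after /ɲ/ (alveolar → palatal, matching palatal) — only place changes, and always toward the preceding segment.

place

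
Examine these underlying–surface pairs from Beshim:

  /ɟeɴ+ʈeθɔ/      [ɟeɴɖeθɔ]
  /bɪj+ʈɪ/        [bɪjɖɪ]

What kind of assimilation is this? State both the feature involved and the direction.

progressive voicing assimilation

Underlying /ʈ/ is realised as [ɖ] next to /ɴ/; /ɴ/ itself does not change.
/ʈ/ is voiceless while /ɴ/ is voiced; the output [ɖ] is voiced, matching the trigger — so the feature that spreads is voicing.
Place and manner are unchanged, so the assimilation is partial, not total.
The same holds elsewhere in the data: /ʈ/ → [ɖ] after /j/ (voiceless → voiced, matching voiced) — only voicing changes, and always toward the preceding segment.
Since the segment that changes follows the conditioning segment, the assimilation is progressive.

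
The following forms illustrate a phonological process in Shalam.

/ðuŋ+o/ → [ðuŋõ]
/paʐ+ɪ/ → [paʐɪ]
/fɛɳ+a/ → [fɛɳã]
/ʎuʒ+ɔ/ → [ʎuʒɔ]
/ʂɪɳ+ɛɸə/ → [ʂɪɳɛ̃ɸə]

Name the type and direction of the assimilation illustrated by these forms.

progressive nasality assimilation (vowel nasalisation)

The vowel /o/ surfaces as nasalised [õ] next to the preceding nasal /ŋ/ — it has acquired the [+nasal] feature of its neighbour.
The other forms show the same pattern: /a/ → [ã] after /ɳ/; /ɛ/ → [ɛ̃] after /ɳ/ — each time a vowel is nasalised next to a preceding nasal.
No change occurs in [paʐɪ], [ʎuʒɔ] because the vowel at the boundary is adjacent to an oral consonant, not a nasal (/ɪ/ next to /ʐ/; /ɔ/ next to /ʒ/).
Because the conditioning nasal is to the left of the vowel that changes, the process is progressive (perseverative).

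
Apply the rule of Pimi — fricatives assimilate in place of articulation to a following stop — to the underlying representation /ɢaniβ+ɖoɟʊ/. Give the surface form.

The rule targets /β/ (voiced bilabial fricative), which sits before the trigger /ɖ/ (retroflex).
A voiced retroflex fricative is [ʐ], so the surface segment is [ʐ].

[ɢaniʐɖoɟʊ]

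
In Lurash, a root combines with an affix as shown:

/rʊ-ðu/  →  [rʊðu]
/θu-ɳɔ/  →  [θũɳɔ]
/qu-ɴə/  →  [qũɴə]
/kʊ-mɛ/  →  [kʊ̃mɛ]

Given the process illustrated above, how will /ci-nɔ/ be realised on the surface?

[cĩnɔ]

The data show regressive nasality assimilation (vowel nasalisation): /u/ → [ũ] before /ɳ/; /u/ → [ũ] before /ɴ/; /ʊ/ → [ʊ̃] before /m/ — a vowel is nasalised by an immediately following nasal consonant.
No change occurs in [rʊðu] because the vowel at the boundary is adjacent to an oral consonant, not a nasal (/ʊ/ next to /ð/).
The vowel /i/ is adjacent to the following nasal /n/, so it acquires [+nasal] and surfaces as [ĩ].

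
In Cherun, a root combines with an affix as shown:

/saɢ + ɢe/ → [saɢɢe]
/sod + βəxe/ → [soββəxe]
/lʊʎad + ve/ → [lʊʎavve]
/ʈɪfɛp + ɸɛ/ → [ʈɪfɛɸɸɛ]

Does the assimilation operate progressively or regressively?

regressive

The segment that alternates is /d/, which surfaces as [β] when adjacent to /β/.
The output [β] is identical to the trigger /β/ — every feature (place, manner, voicing) has been copied — so this is total assimilation.
The other forms behave the same way: /d/ → [v] before /v/; /p/ → [ɸ] before /ɸ/ — in each case the output is a copy of the following consonant.
In [saɢɢe] the two consonants at the boundary are already identical (/ɢ/ + /ɢ/), so the rule applies vacuously and nothing changes.
Since the segment that changes precedes the conditioning segment, the assimilation is regressive.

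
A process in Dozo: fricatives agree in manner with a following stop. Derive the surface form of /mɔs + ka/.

The rule targets /s/ (voiceless alveolar fricative), which sits before the trigger /k/ (stop).
Changing only its manner to stop gives [t] — the voiceless alveolar stop.

[mɔtka]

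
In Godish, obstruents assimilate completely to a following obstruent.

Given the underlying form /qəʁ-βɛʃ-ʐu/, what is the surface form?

[qəββɛʐʐu]

/ʁ/ is the segment targeted by the rule; it sits immediately before /β/, so it assimilates completely and surfaces as [β].
The same rule applies at the second boundary: /ʃ/ → [ʐ] next to /ʐ/.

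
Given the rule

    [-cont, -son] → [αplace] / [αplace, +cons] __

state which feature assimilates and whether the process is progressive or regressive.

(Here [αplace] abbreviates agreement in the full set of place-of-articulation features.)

The rule copies the place features (abbreviated [place]) from the environment onto the target, so the assimilating feature is place.
The conditioning segment sits to the left of the focus bar, meaning the trigger precedes the segment that changes — progressive assimilation.

progressive place assimilation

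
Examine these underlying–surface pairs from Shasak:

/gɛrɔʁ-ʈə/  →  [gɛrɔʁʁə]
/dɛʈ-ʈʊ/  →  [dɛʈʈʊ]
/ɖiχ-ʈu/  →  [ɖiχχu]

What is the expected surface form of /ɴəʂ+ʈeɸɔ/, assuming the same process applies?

[ɴəʂʂeɸɔ]

The data show progressive total assimilation (/ʈ/ → [ʁ] after /ʁ/; /ʈ/ → [χ] after /χ/): in every case the target segment becomes identical to its preceding neighbour, copying more than a single feature.
In [dɛʈʈʊ] the two consonants at the boundary are already identical (/ʈ/ + /ʈ/), so the rule applies vacuously and nothing changes.
/ʈ/ is the segment targeted by the rule; it sits immediately after /ʂ/, so it assimilates completely and surfaces as [ʂ].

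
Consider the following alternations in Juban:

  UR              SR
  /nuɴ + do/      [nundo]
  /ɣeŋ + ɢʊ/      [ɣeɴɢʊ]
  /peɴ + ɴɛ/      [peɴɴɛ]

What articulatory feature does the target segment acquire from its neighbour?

place

Underlying /ɴ/ is realised as [n] next to /d/; /d/ itself does not change.
/ɴ/ is uvular while /d/ is alveolar; the output [n] is alveolar, matching the trigger — so the feature that spreads is place.
The other alternating form patterns the same way: /ŋ/ → [ɴ] before /ɢ/ (velar → uvular, matching uvular) — only place changes, and always toward the following segment.
No alternation appears in [peɴɴɛ]: there the adjacent consonants already agree in place (/ɴ/ and /ɴ/ are both uvular), so this form is consistent with the same rule.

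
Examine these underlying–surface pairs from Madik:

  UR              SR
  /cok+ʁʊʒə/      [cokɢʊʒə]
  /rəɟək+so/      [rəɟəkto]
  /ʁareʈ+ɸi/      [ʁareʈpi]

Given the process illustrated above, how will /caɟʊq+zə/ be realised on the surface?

The data show progressive manner assimilation: /ʁ/ → [ɢ] after /k/; /s/ → [t] after /k/; /ɸ/ → [p] after /ʈ/. In each pair only manner changes, matching the preceding consonant, while place and voice stay constant.
/z/ is a voiced alveolar fricative. The preceding trigger /q/ is a stop, so /z/ must become a stop as well.
The voiced alveolar stop is [d], so /z/ → [d].

[caɟʊqdə]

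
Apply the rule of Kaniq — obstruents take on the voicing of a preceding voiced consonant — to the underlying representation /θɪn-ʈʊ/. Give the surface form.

The rule targets /ʈ/ (voiceless retroflex stop), which sits after the trigger /n/ (voiced).
The voiced retroflex stop is [ɖ], so /ʈ/ → [ɖ].

[θɪnɖʊ]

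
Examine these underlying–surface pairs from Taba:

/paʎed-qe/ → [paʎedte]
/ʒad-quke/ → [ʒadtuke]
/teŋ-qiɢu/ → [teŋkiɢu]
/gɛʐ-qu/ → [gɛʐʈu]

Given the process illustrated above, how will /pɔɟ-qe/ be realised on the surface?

The data show progressive place assimilation: /q/ → [t] after /d/; /q/ → [k] after /ŋ/; /q/ → [ʈ] after /ʐ/. In each pair only place changes, matching the preceding consonant, while manner and voice stay constant.
The rule targets /q/ (voiceless uvular stop), which sits after the trigger /ɟ/ (palatal).
The voiceless palatal stop is [c], so /q/ → [c].

[pɔɟce]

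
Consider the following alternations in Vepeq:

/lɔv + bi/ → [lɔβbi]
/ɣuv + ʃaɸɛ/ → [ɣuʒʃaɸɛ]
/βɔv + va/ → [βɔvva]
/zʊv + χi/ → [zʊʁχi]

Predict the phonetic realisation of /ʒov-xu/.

[ʒoɣxu]

The data show regressive place assimilation: /v/ → [β] before /b/; /v/ → [ʒ] before /ʃ/; /v/ → [ʁ] before /χ/. In each pair only place changes, matching the following consonant, while manner and voice stay constant.
No alternation appears in [βɔvva]: there the adjacent consonants already agree in place (/v/ and /v/ are both labiodental), so this form is consistent with the same rule.
/v/ is a voiced labiodental fricative. The following trigger /x/ is velar, so /v/ must become velar as well.
The voiced velar fricative is [ɣ], so /v/ → [ɣ].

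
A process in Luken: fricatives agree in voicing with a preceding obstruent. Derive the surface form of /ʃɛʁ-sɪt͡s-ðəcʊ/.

The rule targets /s/ (voiceless alveolar fricative), which sits after the trigger /ʁ/ (voiced).
The voiced alveolar fricative is [z], so /s/ → [z].
The same rule applies at the second boundary: /ð/ → [θ] next to /t͡s/.

[ʃɛʁzɪt͡sθəcʊ]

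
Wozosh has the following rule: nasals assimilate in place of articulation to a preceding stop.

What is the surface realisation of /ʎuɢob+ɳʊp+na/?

[ʎuɢobmʊpma]

The rule targets /ɳ/ (voiced retroflex nasal), which sits after the trigger /b/ (bilabial).
Changing only its place to bilabial gives [m] — the voiced bilabial nasal.
At the second juncture, /n/ likewise becomes [m] adjacent to /p/.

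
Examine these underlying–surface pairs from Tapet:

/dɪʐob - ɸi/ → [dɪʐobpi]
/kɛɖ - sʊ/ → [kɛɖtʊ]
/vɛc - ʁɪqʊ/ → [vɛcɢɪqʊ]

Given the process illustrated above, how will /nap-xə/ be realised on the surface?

The data show progressive manner assimilation: /ɸ/ → [p] after /b/; /s/ → [t] after /ɖ/; /ʁ/ → [ɢ] after /c/. In each pair only manner changes, matching the preceding consonant, while place and voice stay constant.
/x/ is a voiceless velar fricative. The preceding trigger /p/ is a stop, so /x/ must become a stop as well.
The voiceless velar stop is [k], so /x/ → [k].

[napkə]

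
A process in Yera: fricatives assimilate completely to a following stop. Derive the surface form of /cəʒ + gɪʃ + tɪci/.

[cəggɪttɪci]

/ʒ/ is the segment targeted by the rule; it sits immediately before /g/, so it assimilates completely and surfaces as [g].
The same rule applies at the second boundary: /ʃ/ → [t] next to /t/.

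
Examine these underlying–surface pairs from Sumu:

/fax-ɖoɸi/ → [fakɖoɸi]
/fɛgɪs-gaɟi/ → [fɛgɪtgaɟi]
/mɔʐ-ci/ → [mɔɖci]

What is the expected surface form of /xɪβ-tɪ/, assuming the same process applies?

The data show regressive manner assimilation: /x/ → [k] before /ɖ/; /s/ → [t] before /g/; /ʐ/ → [ɖ] before /c/. In each pair only manner changes, matching the following consonant, while place and voice stay constant.
/β/ is a voiced bilabial fricative. The following trigger /t/ is a stop, so /β/ must become a stop as well.
A voiced bilabial stop is [b], so the surface segment is [b].

[xɪbtɪ]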